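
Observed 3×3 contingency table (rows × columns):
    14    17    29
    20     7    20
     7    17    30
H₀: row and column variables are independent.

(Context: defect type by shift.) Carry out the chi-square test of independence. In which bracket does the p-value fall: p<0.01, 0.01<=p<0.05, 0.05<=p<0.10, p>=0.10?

Row totals [60, 47, 54], col totals [41, 41, 79], n=161
χ² = (14−15.28)²/15.28 + (17−15.28)²/15.28 + (29−29.44)²/29.44 + (20−11.97)²/11.97 + (7−11.97)²/11.97 + (20−23.06)²/23.06 + (7−13.75)²/13.75 + (17−13.75)²/13.75 + (30−26.50)²/26.50 = 12.7110
df = 4
p-value (upper-tail) = 0.01278
→ bracket: 0.01<=p<0.05

p-value bracket: 0.01<=p<0.05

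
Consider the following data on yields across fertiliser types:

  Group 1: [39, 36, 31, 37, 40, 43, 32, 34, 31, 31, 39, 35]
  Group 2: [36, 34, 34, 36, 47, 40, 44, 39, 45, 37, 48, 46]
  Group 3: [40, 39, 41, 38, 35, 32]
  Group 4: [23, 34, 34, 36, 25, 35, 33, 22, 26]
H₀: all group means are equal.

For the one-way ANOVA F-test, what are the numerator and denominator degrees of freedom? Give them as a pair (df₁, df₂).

degrees of freedom = [3, 35]

k = 4 groups, N = 39 total
df = (k−1, N−k) = (4−1, 39−4) = (3, 35)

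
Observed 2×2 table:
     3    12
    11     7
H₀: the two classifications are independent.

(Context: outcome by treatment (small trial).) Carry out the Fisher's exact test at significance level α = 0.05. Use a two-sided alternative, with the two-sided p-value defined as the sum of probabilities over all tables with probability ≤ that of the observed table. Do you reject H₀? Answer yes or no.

reject H₀: yes

Margins: r₁=15, r₂=18, c₁=14, c₂=19, n=33
p_obs = C(15,3)·C(18,11)/C(33,14); sum pmf over tables with pmf ≤ p_obs
p-value (two-sided) = 0.03290
At α=0.05: p < α → reject H₀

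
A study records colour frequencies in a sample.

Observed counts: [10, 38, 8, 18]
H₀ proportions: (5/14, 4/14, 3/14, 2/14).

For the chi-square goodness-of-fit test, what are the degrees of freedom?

degrees of freedom = 3

df = k − 1 = 4 − 1 = 3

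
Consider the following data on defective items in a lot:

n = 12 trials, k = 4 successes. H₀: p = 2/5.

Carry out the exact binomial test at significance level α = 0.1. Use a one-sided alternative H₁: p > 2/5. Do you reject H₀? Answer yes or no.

reject H₀: no

Exact binomial: n=12, k=4, p₀=2/5=0.4000
P(X≥4) from Σ C(n,i)·p₀^i·(1−p₀)^(n−i)
p-value (one-sided, H₁ greater) = 0.77466
At α=0.1: p ≥ α → fail to reject H₀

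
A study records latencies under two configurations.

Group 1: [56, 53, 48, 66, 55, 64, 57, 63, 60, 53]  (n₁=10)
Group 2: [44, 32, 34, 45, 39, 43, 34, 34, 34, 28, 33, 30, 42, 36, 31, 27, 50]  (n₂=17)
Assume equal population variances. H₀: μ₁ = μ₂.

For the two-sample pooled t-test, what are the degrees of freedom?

degrees of freedom = 25

df = n₁ + n₂ − 2 = 10 + 17 − 2 = 25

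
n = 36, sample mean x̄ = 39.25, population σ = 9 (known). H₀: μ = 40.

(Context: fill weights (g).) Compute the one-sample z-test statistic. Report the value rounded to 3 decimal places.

test statistic = -0.500

SE = σ/√n = 9/√36 = 1.5000
z = (x̄−μ₀)/SE = (39.25−40)/1.5000 = -0.5000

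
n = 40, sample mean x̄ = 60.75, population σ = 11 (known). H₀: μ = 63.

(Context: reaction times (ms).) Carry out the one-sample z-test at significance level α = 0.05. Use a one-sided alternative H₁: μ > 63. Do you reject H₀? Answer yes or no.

reject H₀: no

SE = σ/√n = 11/√40 = 1.7393
z = (x̄−μ₀)/SE = (60.75−63)/1.7393 = -1.2937
p-value (one-sided, H₁ greater) = 0.90211
At α=0.05: p ≥ α → fail to reject H₀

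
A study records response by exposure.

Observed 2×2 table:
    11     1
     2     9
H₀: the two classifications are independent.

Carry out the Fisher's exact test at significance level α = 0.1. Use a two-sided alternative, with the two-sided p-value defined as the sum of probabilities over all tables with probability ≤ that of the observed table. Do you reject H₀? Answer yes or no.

reject H₀: yes

Margins: r₁=12, r₂=11, c₁=13, c₂=10, n=23
p_obs = C(12,11)·C(11,2)/C(23,13); sum pmf over tables with pmf ≤ p_obs
p-value (two-sided) = 0.00064
At α=0.1: p < α → reject H₀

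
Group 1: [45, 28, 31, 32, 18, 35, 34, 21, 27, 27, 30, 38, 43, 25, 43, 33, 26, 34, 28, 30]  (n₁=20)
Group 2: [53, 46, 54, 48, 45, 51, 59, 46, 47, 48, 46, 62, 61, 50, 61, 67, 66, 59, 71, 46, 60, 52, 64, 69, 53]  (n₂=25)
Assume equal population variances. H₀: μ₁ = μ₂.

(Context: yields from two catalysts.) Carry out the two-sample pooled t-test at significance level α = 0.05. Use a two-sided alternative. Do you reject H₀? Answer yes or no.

reject H₀: yes

x̄₁=31.400, s₁=7.074, n₁=20
x̄₂=55.360, s₂=8.210, n₂=25
s_p² = [19·7.074² + 24·8.210²]/43 = 59.7340
SE = √(s_p²·(1/20+1/25)) = 2.3186
t = (31.400−55.360)/2.3186 = -10.3337
df = 43
p-value (two-sided) = 0.00000
At α=0.05: p < α → reject H₀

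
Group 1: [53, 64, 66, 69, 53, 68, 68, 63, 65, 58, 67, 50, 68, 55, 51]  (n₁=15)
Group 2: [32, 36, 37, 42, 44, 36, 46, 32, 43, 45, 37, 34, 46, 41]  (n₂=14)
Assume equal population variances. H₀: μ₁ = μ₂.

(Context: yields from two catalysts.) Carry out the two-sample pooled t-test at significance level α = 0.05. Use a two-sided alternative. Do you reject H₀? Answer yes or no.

x̄₁=61.200, s₁=7.043, n₁=15
x̄₂=39.357, s₂=5.078, n₂=14
s_p² = [14·7.043² + 13·5.078²]/27 = 38.1339
SE = √(s_p²·(1/15+1/14)) = 2.2948
t = (61.200−39.357)/2.2948 = 9.5184
df = 27
p-value (two-sided) = 0.00000
At α=0.05: p < α → reject H₀

reject H₀: yes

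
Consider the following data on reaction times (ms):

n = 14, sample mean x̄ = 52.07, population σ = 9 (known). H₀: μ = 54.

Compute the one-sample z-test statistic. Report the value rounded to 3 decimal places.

SE = σ/√n = 9/√14 = 2.4054
z = (x̄−μ₀)/SE = (52.07−54)/2.4054 = -0.8024

test statistic = -0.802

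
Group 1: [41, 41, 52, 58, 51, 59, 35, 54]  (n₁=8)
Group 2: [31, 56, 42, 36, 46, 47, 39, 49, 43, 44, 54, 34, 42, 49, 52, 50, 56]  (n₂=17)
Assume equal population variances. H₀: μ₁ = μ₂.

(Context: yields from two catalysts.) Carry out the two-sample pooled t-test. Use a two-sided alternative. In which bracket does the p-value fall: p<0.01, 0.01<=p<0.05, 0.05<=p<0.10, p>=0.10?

x̄₁=48.875, s₁=8.806, n₁=8
x̄₂=45.294, s₂=7.456, n₂=17
s_p² = [7·8.806² + 16·7.456²]/23 = 62.2785
SE = √(s_p²·(1/8+1/17)) = 3.3835
t = (48.875−45.294)/3.3835 = 1.0583
df = 23
p-value (two-sided) = 0.30089
→ bracket: p>=0.10

p-value bracket: p>=0.10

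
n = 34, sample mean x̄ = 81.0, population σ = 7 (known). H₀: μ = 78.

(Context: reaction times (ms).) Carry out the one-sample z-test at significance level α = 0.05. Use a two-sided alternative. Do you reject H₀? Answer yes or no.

SE = σ/√n = 7/√34 = 1.2005
z = (x̄−μ₀)/SE = (81.0−78)/1.2005 = 2.4990
p-value (two-sided) = 0.01246
At α=0.05: p < α → reject H₀

reject H₀: yes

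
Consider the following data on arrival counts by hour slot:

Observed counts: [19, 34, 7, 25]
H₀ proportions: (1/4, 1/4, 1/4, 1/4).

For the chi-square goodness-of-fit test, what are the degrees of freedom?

df = k − 1 = 4 − 1 = 3

degrees of freedom = 3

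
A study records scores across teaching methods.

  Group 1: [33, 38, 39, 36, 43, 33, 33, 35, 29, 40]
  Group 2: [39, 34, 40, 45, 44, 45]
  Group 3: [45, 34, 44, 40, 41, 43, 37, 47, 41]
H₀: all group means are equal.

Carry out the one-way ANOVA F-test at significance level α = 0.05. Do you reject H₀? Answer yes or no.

Group means [35.90, 41.17, 41.33], grand mean 39.120
SSB = Σnᵢ(x̄ᵢ−x̄)² = 172.907; SSW = ΣΣ(x−x̄ᵢ)² = 379.733
MSB = 172.907/2 = 86.4533; MSW = 379.733/22 = 17.2606
F = MSB/MSW = 5.0087
df = (2, 22)
p-value (upper-tail) = 0.01612
At α=0.05: p < α → reject H₀

reject H₀: yes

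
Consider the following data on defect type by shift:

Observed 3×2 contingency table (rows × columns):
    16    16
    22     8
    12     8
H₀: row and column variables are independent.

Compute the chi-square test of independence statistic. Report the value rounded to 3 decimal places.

Row totals [32, 30, 20], col totals [50, 32], n=82
χ² = (16−19.51)²/19.51 + (16−12.49)²/12.49 + (22−18.29)²/18.29 + (8−11.71)²/11.71 + (12−12.20)²/12.20 + (8−7.80)²/7.80 = 3.5533
df = 2

test statistic = 3.553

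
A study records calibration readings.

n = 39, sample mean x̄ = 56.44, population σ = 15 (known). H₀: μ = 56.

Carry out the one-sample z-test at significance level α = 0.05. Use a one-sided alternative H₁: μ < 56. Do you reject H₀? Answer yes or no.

SE = σ/√n = 15/√39 = 2.4019
z = (x̄−μ₀)/SE = (56.44−56)/2.4019 = 0.1832
p-value (one-sided, H₁ less) = 0.57267
At α=0.05: p ≥ α → fail to reject H₀

reject H₀: no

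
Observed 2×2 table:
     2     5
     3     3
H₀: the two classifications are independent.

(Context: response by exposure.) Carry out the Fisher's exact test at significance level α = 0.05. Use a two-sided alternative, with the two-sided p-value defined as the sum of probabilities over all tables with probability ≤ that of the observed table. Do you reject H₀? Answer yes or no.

reject H₀: no

Margins: r₁=7, r₂=6, c₁=5, c₂=8, n=13
p_obs = C(7,2)·C(6,3)/C(13,5); sum pmf over tables with pmf ≤ p_obs
p-value (two-sided) = 0.59207
At α=0.05: p ≥ α → fail to reject H₀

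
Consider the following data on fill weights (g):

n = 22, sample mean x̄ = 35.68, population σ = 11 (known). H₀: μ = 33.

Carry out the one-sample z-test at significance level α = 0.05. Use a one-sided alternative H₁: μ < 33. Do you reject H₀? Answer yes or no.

SE = σ/√n = 11/√22 = 2.3452
z = (x̄−μ₀)/SE = (35.68−33)/2.3452 = 1.1428
p-value (one-sided, H₁ less) = 0.87343
At α=0.05: p ≥ α → fail to reject H₀

reject H₀: no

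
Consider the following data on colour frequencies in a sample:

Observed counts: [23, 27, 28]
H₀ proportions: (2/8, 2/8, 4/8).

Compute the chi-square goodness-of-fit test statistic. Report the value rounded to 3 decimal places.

test statistic = 6.615

n = 78; E_i = n·p_i = [19.50, 19.50, 39.00]
χ² = (23−19.50)²/19.50 + (27−19.50)²/19.50 + (28−39.00)²/39.00 = 6.6154
df = 2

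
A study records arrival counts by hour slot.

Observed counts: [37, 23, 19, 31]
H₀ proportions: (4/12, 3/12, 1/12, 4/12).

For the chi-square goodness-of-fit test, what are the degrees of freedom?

df = k − 1 = 4 − 1 = 3

degrees of freedom = 3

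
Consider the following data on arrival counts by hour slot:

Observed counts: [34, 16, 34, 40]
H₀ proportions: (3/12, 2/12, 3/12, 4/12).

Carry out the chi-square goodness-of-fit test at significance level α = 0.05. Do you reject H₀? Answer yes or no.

reject H₀: no

n = 124; E_i = n·p_i = [31.00, 20.67, 31.00, 41.33]
χ² = (34−31.00)²/31.00 + (16−20.67)²/20.67 + (34−31.00)²/31.00 + (40−41.33)²/41.33 = 1.6774
df = 3
p-value (upper-tail) = 0.64197
At α=0.05: p ≥ α → fail to reject H₀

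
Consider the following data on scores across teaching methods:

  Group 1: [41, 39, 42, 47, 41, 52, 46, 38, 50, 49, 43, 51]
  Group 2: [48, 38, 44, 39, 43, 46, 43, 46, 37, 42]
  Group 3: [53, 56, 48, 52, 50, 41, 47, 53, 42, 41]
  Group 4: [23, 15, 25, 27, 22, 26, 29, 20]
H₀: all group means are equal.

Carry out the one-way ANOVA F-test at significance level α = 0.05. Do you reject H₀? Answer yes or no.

reject H₀: yes

Group means [44.92, 42.60, 48.30, 23.38], grand mean 40.875
SSB = Σnᵢ(x̄ᵢ−x̄)² = 3227.083; SSW = ΣΣ(x−x̄ᵢ)² = 787.292
MSB = 3227.083/3 = 1075.6944; MSW = 787.292/36 = 21.8692
F = MSB/MSW = 49.1876
df = (3, 36)
p-value (upper-tail) = 0.00000
At α=0.05: p < α → reject H₀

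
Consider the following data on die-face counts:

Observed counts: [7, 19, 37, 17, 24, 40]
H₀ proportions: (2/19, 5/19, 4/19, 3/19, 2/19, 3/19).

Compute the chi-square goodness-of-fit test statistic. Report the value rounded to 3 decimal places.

test statistic = 34.998

n = 144; E_i = n·p_i = [15.16, 37.89, 30.32, 22.74, 15.16, 22.74]
χ² = (7−15.16)²/15.16 + (19−37.89)²/37.89 + (37−30.32)²/30.32 + (17−22.74)²/22.74 + (24−15.16)²/15.16 + (40−22.74)²/22.74 = 34.9980
df = 5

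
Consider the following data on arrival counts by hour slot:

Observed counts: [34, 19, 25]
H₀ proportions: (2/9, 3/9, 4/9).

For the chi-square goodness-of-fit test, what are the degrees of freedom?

degrees of freedom = 2

df = k − 1 = 3 − 1 = 2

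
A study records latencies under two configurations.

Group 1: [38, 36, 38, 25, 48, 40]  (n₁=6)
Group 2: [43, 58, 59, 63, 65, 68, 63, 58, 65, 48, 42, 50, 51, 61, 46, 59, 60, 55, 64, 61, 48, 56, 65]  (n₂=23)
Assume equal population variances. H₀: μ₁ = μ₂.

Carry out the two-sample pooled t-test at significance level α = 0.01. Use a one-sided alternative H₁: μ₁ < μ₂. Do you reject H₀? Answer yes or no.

reject H₀: yes

x̄₁=37.500, s₁=7.423, n₁=6
x̄₂=56.870, s₂=7.624, n₂=23
s_p² = [5·7.423² + 22·7.624²]/27 = 57.5596
SE = √(s_p²·(1/6+1/23)) = 3.4779
t = (37.500−56.870)/3.4779 = -5.5693
df = 27
p-value (one-sided, H₁ less) = 0.00000
At α=0.01: p < α → reject H₀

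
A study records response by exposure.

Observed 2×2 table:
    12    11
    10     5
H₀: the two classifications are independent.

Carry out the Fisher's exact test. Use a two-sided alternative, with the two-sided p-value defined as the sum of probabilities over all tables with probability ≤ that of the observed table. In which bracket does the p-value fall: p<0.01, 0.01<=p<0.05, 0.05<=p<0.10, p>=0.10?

p-value bracket: p>=0.10

Margins: r₁=23, r₂=15, c₁=22, c₂=16, n=38
p_obs = C(23,12)·C(15,10)/C(38,22); sum pmf over tables with pmf ≤ p_obs
p-value (two-sided) = 0.50608
→ bracket: p>=0.10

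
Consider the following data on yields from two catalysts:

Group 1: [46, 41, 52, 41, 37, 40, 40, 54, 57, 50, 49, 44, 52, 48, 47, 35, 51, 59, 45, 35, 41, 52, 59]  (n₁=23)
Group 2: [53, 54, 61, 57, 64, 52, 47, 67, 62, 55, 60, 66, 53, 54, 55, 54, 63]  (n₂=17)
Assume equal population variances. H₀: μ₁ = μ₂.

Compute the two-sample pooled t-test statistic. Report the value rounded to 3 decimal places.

x̄₁=46.739, s₁=7.225, n₁=23
x̄₂=57.471, s₂=5.614, n₂=17
s_p² = [22·7.225² + 16·5.614²]/38 = 43.4913
SE = √(s_p²·(1/23+1/17)) = 2.1093
t = (46.739−57.471)/2.1093 = -5.0876
df = 38

test statistic = -5.088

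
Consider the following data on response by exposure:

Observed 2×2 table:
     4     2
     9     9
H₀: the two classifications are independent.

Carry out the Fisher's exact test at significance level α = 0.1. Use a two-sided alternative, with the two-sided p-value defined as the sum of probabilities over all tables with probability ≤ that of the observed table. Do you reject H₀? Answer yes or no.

Margins: r₁=6, r₂=18, c₁=13, c₂=11, n=24
p_obs = C(6,4)·C(18,9)/C(24,13); sum pmf over tables with pmf ≤ p_obs
p-value (two-sided) = 0.64940
At α=0.1: p ≥ α → fail to reject H₀

reject H₀: no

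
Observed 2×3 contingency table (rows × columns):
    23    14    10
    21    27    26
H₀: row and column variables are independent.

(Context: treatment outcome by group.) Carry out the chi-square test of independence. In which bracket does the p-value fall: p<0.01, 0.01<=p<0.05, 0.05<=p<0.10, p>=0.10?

Row totals [47, 74], col totals [44, 41, 36], n=121
χ² = (23−17.09)²/17.09 + (14−15.93)²/15.93 + (10−13.98)²/13.98 + (21−26.91)²/26.91 + (27−25.07)²/25.07 + (26−22.02)²/22.02 = 5.5769
df = 2
p-value (upper-tail) = 0.06152
→ bracket: 0.05<=p<0.10

p-value bracket: 0.05<=p<0.10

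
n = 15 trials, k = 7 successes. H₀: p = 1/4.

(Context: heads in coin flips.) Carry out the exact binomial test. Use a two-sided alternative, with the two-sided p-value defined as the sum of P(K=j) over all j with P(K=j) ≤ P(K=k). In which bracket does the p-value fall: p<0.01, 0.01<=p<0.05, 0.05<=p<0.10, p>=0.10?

p-value bracket: 0.05<=p<0.10

Exact binomial: n=15, k=7, p₀=1/4=0.2500
P(X=j) = C(n,j)·p₀^j·(1−p₀)^(n−j); p = Σ P(X=j) over j with P(X=j) ≤ P(X=7)
p-value (two-sided) = 0.06998
→ bracket: 0.05<=p<0.10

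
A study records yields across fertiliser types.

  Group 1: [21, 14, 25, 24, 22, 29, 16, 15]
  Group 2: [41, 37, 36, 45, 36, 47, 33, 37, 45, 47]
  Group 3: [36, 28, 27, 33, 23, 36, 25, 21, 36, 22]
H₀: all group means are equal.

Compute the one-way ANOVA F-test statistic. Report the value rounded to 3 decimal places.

Group means [20.75, 40.40, 28.70], grand mean 30.607
SSB = Σnᵢ(x̄ᵢ−x̄)² = 1772.679; SSW = ΣΣ(x−x̄ᵢ)² = 778.000
MSB = 1772.679/2 = 886.3393; MSW = 778.000/25 = 31.1200
F = MSB/MSW = 28.4813
df = (2, 25)

test statistic = 28.481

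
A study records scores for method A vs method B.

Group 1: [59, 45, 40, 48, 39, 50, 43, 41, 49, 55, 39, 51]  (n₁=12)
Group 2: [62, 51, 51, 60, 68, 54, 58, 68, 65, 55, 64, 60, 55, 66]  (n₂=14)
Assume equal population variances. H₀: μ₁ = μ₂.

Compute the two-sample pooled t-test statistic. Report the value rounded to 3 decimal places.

test statistic = -5.393

x̄₁=46.583, s₁=6.529, n₁=12
x̄₂=59.786, s₂=5.951, n₂=14
s_p² = [11·6.529² + 13·5.951²]/24 = 38.7197
SE = √(s_p²·(1/12+1/14)) = 2.4479
t = (46.583−59.786)/2.4479 = -5.3933
df = 24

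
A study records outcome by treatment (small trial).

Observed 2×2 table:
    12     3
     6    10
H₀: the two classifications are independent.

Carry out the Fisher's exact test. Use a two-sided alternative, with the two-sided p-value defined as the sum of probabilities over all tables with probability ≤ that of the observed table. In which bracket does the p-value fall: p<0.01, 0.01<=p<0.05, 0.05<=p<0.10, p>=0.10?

Margins: r₁=15, r₂=16, c₁=18, c₂=13, n=31
p_obs = C(15,12)·C(16,6)/C(31,18); sum pmf over tables with pmf ≤ p_obs
p-value (two-sided) = 0.02901
→ bracket: 0.01<=p<0.05

p-value bracket: 0.01<=p<0.05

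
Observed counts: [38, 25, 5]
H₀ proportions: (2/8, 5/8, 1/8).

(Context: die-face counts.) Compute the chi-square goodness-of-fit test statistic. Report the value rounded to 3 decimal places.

n = 68; E_i = n·p_i = [17.00, 42.50, 8.50]
χ² = (38−17.00)²/17.00 + (25−42.50)²/42.50 + (5−8.50)²/8.50 = 34.5882
df = 2

test statistic = 34.588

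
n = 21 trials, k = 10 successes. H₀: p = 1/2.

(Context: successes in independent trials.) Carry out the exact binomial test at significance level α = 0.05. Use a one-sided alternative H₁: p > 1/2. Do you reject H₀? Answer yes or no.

reject H₀: no

Exact binomial: n=21, k=10, p₀=1/2=0.5000
P(X≥10) from Σ C(n,i)·p₀^i·(1−p₀)^(n−i)
p-value (one-sided, H₁ greater) = 0.66819
At α=0.05: p ≥ α → fail to reject H₀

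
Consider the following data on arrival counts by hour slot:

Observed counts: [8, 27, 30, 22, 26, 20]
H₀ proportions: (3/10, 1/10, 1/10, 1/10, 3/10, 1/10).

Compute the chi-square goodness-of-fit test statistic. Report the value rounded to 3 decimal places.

n = 133; E_i = n·p_i = [39.90, 13.30, 13.30, 13.30, 39.90, 13.30]
χ² = (8−39.90)²/39.90 + (27−13.30)²/13.30 + (30−13.30)²/13.30 + (22−13.30)²/13.30 + (26−39.90)²/39.90 + (20−13.30)²/13.30 = 74.4937
df = 5

test statistic = 74.494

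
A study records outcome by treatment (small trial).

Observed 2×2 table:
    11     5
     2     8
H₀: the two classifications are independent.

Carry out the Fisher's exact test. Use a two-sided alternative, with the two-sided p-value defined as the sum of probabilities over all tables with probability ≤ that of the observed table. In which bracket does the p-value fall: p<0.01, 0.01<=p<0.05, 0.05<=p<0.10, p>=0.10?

p-value bracket: 0.01<=p<0.05

Margins: r₁=16, r₂=10, c₁=13, c₂=13, n=26
p_obs = C(16,11)·C(10,2)/C(26,13); sum pmf over tables with pmf ≤ p_obs
p-value (two-sided) = 0.04141
→ bracket: 0.01<=p<0.05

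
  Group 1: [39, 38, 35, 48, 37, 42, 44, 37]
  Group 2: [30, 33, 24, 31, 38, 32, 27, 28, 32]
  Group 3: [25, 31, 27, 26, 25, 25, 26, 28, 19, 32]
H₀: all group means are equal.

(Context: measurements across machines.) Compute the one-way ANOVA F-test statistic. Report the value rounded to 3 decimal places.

Group means [40.00, 30.56, 26.40], grand mean 31.815
SSB = Σnᵢ(x̄ᵢ−x̄)² = 843.452; SSW = ΣΣ(x−x̄ᵢ)² = 376.622
MSB = 843.452/2 = 421.7259; MSW = 376.622/24 = 15.6926
F = MSB/MSW = 26.8742
df = (2, 24)

test statistic = 26.874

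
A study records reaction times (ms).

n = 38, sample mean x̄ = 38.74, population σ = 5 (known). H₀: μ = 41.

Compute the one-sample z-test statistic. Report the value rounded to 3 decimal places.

SE = σ/√n = 5/√38 = 0.8111
z = (x̄−μ₀)/SE = (38.74−41)/0.8111 = -2.7863

test statistic = -2.786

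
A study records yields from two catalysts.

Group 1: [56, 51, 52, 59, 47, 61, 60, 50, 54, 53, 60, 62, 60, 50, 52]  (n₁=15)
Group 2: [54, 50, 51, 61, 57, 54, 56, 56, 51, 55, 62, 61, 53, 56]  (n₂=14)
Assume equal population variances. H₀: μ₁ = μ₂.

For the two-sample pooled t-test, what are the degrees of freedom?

df = n₁ + n₂ − 2 = 15 + 14 − 2 = 27

degrees of freedom = 27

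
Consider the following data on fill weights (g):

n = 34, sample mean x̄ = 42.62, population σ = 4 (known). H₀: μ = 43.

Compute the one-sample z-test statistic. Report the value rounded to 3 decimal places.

SE = σ/√n = 4/√34 = 0.6860
z = (x̄−μ₀)/SE = (42.62−43)/0.6860 = -0.5539

test statistic = -0.554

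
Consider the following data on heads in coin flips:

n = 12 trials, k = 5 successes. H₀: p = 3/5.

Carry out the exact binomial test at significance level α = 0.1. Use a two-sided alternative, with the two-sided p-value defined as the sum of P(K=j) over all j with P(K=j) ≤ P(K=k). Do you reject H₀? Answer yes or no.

reject H₀: no

Exact binomial: n=12, k=5, p₀=3/5=0.6000
P(X=j) = C(n,j)·p₀^j·(1−p₀)^(n−j); p = Σ P(X=j) over j with P(X=j) ≤ P(X=5)
p-value (two-sided) = 0.24166
At α=0.1: p ≥ α → fail to reject H₀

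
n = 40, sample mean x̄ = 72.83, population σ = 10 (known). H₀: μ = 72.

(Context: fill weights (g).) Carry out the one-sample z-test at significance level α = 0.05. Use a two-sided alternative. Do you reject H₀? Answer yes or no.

reject H₀: no

SE = σ/√n = 10/√40 = 1.5811
z = (x̄−μ₀)/SE = (72.83−72)/1.5811 = 0.5249
p-value (two-sided) = 0.59963
At α=0.05: p ≥ α → fail to reject H₀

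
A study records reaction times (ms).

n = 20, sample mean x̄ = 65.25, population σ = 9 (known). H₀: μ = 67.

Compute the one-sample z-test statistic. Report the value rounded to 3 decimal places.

test statistic = -0.870

SE = σ/√n = 9/√20 = 2.0125
z = (x̄−μ₀)/SE = (65.25−67)/2.0125 = -0.8696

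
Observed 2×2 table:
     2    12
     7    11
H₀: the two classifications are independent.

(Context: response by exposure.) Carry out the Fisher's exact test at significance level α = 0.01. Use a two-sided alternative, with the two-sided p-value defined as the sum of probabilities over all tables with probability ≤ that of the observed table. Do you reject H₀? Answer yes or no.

reject H₀: no

Margins: r₁=14, r₂=18, c₁=9, c₂=23, n=32
p_obs = C(14,2)·C(18,7)/C(32,9); sum pmf over tables with pmf ≤ p_obs
p-value (two-sided) = 0.23491
At α=0.01: p ≥ α → fail to reject H₀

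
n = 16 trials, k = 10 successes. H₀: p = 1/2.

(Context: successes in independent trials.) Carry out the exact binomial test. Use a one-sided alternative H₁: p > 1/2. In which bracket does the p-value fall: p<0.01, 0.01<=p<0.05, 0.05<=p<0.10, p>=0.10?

Exact binomial: n=16, k=10, p₀=1/2=0.5000
P(X≥10) from Σ C(n,i)·p₀^i·(1−p₀)^(n−i)
p-value (one-sided, H₁ greater) = 0.22725
→ bracket: p>=0.10

p-value bracket: p>=0.10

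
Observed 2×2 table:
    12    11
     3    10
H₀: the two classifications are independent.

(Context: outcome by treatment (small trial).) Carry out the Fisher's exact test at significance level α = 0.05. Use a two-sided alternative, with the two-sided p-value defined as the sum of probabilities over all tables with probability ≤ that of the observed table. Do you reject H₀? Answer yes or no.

reject H₀: no

Margins: r₁=23, r₂=13, c₁=15, c₂=21, n=36
p_obs = C(23,12)·C(13,3)/C(36,15); sum pmf over tables with pmf ≤ p_obs
p-value (two-sided) = 0.15896
At α=0.05: p ≥ α → fail to reject H₀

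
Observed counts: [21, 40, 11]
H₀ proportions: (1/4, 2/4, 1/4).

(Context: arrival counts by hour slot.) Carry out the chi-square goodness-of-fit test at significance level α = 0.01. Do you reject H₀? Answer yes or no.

reject H₀: no

n = 72; E_i = n·p_i = [18.00, 36.00, 18.00]
χ² = (21−18.00)²/18.00 + (40−36.00)²/36.00 + (11−18.00)²/18.00 = 3.6667
df = 2
p-value (upper-tail) = 0.15988
At α=0.01: p ≥ α → fail to reject H₀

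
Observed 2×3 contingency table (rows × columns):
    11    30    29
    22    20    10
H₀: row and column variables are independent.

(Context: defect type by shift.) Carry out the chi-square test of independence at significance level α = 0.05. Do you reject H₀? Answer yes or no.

Row totals [70, 52], col totals [33, 50, 39], n=122
χ² = (11−18.93)²/18.93 + (30−28.69)²/28.69 + (29−22.38)²/22.38 + (22−14.07)²/14.07 + (20−21.31)²/21.31 + (10−16.62)²/16.62 = 12.5403
df = 2
p-value (upper-tail) = 0.00189
At α=0.05: p < α → reject H₀

reject H₀: yes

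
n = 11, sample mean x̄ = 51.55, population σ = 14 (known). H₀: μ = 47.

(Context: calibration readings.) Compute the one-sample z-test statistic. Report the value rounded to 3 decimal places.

test statistic = 1.078

SE = σ/√n = 14/√11 = 4.2212
z = (x̄−μ₀)/SE = (51.55−47)/4.2212 = 1.0779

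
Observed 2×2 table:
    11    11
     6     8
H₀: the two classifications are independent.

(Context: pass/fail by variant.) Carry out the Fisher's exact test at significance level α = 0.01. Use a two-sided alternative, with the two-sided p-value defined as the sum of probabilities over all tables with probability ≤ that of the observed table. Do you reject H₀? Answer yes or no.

reject H₀: no

Margins: r₁=22, r₂=14, c₁=17, c₂=19, n=36
p_obs = C(22,11)·C(14,6)/C(36,17); sum pmf over tables with pmf ≤ p_obs
p-value (two-sided) = 0.74187
At α=0.01: p ≥ α → fail to reject H₀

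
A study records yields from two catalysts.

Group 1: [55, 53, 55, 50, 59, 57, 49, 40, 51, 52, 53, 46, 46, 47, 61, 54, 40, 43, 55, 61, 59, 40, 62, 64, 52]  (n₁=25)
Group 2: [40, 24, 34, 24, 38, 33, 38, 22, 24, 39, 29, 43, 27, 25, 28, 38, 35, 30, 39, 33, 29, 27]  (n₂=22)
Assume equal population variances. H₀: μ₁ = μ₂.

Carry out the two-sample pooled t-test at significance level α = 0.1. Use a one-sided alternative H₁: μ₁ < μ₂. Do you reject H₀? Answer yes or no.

x̄₁=52.160, s₁=7.028, n₁=25
x̄₂=31.773, s₂=6.301, n₂=22
s_p² = [24·7.028² + 21·6.301²]/45 = 44.8716
SE = √(s_p²·(1/25+1/22)) = 1.9582
t = (52.160−31.773)/1.9582 = 10.4113
df = 45
p-value (one-sided, H₁ less) = 1.00000
At α=0.1: p ≥ α → fail to reject H₀

reject H₀: no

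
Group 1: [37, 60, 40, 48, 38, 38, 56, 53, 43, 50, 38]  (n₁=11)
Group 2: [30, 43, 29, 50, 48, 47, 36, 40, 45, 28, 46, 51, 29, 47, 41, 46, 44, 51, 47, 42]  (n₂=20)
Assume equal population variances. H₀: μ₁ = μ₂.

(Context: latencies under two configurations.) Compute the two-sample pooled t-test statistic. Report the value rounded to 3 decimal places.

x̄₁=45.545, s₁=8.251, n₁=11
x̄₂=42.000, s₂=7.616, n₂=20
s_p² = [10·8.251² + 19·7.616²]/29 = 61.4734
SE = √(s_p²·(1/11+1/20)) = 2.9432
t = (45.545−42.000)/2.9432 = 1.2046
df = 29

test statistic = 1.205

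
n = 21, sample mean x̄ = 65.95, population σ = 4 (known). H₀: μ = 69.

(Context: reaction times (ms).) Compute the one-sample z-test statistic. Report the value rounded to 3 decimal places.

test statistic = -3.494

SE = σ/√n = 4/√21 = 0.8729
z = (x̄−μ₀)/SE = (65.95−69)/0.8729 = -3.4942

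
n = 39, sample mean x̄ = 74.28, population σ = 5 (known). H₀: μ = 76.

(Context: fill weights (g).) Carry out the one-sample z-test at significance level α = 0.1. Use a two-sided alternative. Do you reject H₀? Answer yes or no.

SE = σ/√n = 5/√39 = 0.8006
z = (x̄−μ₀)/SE = (74.28−76)/0.8006 = -2.1483
p-value (two-sided) = 0.03169
At α=0.1: p < α → reject H₀

reject H₀: yes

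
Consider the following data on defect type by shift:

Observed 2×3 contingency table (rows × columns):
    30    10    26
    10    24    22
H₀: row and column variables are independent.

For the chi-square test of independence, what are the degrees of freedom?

df = (r−1)(c−1) = (2−1)·(3−1) = 2

degrees of freedom = 2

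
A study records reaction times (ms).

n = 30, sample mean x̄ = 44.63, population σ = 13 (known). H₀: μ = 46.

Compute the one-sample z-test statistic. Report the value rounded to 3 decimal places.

SE = σ/√n = 13/√30 = 2.3735
z = (x̄−μ₀)/SE = (44.63−46)/2.3735 = -0.5772

test statistic = -0.577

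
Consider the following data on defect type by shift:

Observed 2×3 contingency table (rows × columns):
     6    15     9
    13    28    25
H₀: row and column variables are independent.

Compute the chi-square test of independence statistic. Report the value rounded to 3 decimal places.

Row totals [30, 66], col totals [19, 43, 34], n=96
χ² = (6−5.94)²/5.94 + (15−13.44)²/13.44 + (9−10.62)²/10.62 + (13−13.06)²/13.06 + (28−29.56)²/29.56 + (25−23.38)²/23.38 = 0.6267
df = 2

test statistic = 0.627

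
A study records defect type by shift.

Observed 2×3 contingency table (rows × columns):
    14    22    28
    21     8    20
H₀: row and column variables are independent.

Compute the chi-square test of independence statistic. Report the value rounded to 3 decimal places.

Row totals [64, 49], col totals [35, 30, 48], n=113
χ² = (14−19.82)²/19.82 + (22−16.99)²/16.99 + (28−27.19)²/27.19 + (21−15.18)²/15.18 + (8−13.01)²/13.01 + (20−20.81)²/20.81 = 7.4060
df = 2

test statistic = 7.406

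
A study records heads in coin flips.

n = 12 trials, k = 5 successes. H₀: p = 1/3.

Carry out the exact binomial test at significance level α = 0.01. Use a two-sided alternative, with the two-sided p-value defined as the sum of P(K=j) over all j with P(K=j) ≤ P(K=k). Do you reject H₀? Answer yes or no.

reject H₀: no

Exact binomial: n=12, k=5, p₀=1/3=0.3333
P(X=j) = C(n,j)·p₀^j·(1−p₀)^(n−j); p = Σ P(X=j) over j with P(X=j) ≤ P(X=5)
p-value (two-sided) = 0.54960
At α=0.01: p ≥ α → fail to reject H₀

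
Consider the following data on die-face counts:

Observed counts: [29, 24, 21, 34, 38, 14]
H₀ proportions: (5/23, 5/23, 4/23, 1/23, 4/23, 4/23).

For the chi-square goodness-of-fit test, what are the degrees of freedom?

df = k − 1 = 6 − 1 = 5

degrees of freedom = 5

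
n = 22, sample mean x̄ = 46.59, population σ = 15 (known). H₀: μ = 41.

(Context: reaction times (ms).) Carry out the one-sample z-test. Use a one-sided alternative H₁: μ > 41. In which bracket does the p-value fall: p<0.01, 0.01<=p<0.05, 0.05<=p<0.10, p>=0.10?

p-value bracket: 0.01<=p<0.05

SE = σ/√n = 15/√22 = 3.1980
z = (x̄−μ₀)/SE = (46.59−41)/3.1980 = 1.7480
p-value (one-sided, H₁ greater) = 0.04024
→ bracket: 0.01<=p<0.05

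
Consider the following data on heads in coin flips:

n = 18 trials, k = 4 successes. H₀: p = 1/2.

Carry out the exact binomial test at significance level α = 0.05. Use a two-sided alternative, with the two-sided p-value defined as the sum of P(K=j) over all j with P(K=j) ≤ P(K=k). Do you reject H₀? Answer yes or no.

reject H₀: yes

Exact binomial: n=18, k=4, p₀=1/2=0.5000
P(X=j) = C(n,j)·p₀^j·(1−p₀)^(n−j); p = Σ P(X=j) over j with P(X=j) ≤ P(X=4)
p-value (two-sided) = 0.03088
At α=0.05: p < α → reject H₀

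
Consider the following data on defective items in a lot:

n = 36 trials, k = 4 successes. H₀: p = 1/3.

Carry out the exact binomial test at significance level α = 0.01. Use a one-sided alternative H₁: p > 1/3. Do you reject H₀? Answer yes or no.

Exact binomial: n=36, k=4, p₀=1/3=0.3333
P(X≥4) from Σ C(n,i)·p₀^i·(1−p₀)^(n−i)
p-value (one-sided, H₁ greater) = 0.99951
At α=0.01: p ≥ α → fail to reject H₀

reject H₀: no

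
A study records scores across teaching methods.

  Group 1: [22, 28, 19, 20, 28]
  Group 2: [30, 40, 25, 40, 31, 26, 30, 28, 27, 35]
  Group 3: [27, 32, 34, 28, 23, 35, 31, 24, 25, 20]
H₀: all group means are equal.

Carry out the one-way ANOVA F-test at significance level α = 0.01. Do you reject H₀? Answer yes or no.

reject H₀: no

Group means [23.40, 31.20, 27.90], grand mean 28.320
SSB = Σnᵢ(x̄ᵢ−x̄)² = 205.740; SSW = ΣΣ(x−x̄ᵢ)² = 565.700
MSB = 205.740/2 = 102.8700; MSW = 565.700/22 = 25.7136
F = MSB/MSW = 4.0006
df = (2, 22)
p-value (upper-tail) = 0.03297
At α=0.01: p ≥ α → fail to reject H₀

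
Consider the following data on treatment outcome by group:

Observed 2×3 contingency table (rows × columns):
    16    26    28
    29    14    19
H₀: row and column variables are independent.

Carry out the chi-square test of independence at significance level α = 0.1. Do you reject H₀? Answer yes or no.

Row totals [70, 62], col totals [45, 40, 47], n=132
χ² = (16−23.86)²/23.86 + (26−21.21)²/21.21 + (28−24.92)²/24.92 + (29−21.14)²/21.14 + (14−18.79)²/18.79 + (19−22.08)²/22.08 = 8.6258
df = 2
p-value (upper-tail) = 0.01339
At α=0.1: p < α → reject H₀

reject H₀: yes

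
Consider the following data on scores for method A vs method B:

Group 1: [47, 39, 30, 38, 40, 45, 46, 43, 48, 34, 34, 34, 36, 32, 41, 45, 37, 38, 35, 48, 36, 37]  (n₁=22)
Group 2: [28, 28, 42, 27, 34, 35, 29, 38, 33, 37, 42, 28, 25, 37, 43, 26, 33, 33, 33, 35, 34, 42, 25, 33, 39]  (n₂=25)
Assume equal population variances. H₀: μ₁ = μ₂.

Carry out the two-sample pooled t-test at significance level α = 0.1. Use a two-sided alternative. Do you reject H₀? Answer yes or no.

reject H₀: yes

x̄₁=39.227, s₁=5.415, n₁=22
x̄₂=33.560, s₂=5.561, n₂=25
s_p² = [21·5.415² + 24·5.561²]/45 = 30.1783
SE = √(s_p²·(1/22+1/25)) = 1.6059
t = (39.227−33.560)/1.6059 = 3.5291
df = 45
p-value (two-sided) = 0.00097
At α=0.1: p < α → reject H₀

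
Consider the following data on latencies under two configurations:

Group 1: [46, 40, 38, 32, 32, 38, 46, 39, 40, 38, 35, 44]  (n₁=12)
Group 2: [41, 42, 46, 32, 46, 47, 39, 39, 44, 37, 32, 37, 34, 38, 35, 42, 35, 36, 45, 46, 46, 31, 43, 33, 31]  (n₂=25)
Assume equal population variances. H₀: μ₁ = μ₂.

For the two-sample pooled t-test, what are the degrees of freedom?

degrees of freedom = 35

df = n₁ + n₂ − 2 = 12 + 25 − 2 = 35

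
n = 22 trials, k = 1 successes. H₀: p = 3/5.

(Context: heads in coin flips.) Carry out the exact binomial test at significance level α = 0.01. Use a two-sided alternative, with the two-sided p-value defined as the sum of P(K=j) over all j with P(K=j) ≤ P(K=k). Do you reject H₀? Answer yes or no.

reject H₀: yes

Exact binomial: n=22, k=1, p₀=3/5=0.6000
P(X=j) = C(n,j)·p₀^j·(1−p₀)^(n−j); p = Σ P(X=j) over j with P(X=j) ≤ P(X=1)
p-value (two-sided) = 0.00000
At α=0.01: p < α → reject H₀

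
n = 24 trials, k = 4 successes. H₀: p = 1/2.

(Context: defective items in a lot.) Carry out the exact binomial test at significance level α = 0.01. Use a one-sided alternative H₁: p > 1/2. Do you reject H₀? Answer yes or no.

Exact binomial: n=24, k=4, p₀=1/2=0.5000
P(X≥4) from Σ C(n,i)·p₀^i·(1−p₀)^(n−i)
p-value (one-sided, H₁ greater) = 0.99986
At α=0.01: p ≥ α → fail to reject H₀

reject H₀: no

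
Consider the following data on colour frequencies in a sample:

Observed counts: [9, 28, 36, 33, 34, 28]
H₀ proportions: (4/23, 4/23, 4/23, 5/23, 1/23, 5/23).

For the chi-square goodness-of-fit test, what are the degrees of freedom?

df = k − 1 = 6 − 1 = 5

degrees of freedom = 5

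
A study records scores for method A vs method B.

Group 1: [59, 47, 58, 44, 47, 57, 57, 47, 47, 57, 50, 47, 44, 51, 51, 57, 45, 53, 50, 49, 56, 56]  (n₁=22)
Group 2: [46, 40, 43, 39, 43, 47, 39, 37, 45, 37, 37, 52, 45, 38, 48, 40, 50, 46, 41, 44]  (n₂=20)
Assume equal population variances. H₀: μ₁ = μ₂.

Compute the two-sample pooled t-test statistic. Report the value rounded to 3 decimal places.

x̄₁=51.318, s₁=5.018, n₁=22
x̄₂=42.850, s₂=4.499, n₂=20
s_p² = [21·5.018² + 19·4.499²]/40 = 22.8331
SE = √(s_p²·(1/22+1/20)) = 1.4763
t = (51.318−42.850)/1.4763 = 5.7360
df = 40

test statistic = 5.736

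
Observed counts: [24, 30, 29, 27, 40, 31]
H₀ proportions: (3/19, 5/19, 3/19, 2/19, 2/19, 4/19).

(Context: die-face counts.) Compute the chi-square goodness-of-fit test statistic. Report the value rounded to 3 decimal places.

test statistic = 34.937

n = 181; E_i = n·p_i = [28.58, 47.63, 28.58, 19.05, 19.05, 38.11]
χ² = (24−28.58)²/28.58 + (30−47.63)²/47.63 + (29−28.58)²/28.58 + (27−19.05)²/19.05 + (40−19.05)²/19.05 + (31−38.11)²/38.11 = 34.9369
df = 5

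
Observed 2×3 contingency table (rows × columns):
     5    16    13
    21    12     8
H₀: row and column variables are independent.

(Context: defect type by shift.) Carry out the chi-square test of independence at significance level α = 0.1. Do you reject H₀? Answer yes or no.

reject H₀: yes

Row totals [34, 41], col totals [26, 28, 21], n=75
χ² = (5−11.79)²/11.79 + (16−12.69)²/12.69 + (13−9.52)²/9.52 + (21−14.21)²/14.21 + (12−15.31)²/15.31 + (8−11.48)²/11.48 = 11.0510
df = 2
p-value (upper-tail) = 0.00398
At α=0.1: p < α → reject H₀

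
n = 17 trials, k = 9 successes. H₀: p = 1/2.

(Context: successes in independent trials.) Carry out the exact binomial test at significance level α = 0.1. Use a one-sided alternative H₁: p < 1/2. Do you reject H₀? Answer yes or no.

Exact binomial: n=17, k=9, p₀=1/2=0.5000
P(X≤9) from Σ C(n,i)·p₀^i·(1−p₀)^(n−i)
p-value (one-sided, H₁ less) = 0.68547
At α=0.1: p ≥ α → fail to reject H₀

reject H₀: no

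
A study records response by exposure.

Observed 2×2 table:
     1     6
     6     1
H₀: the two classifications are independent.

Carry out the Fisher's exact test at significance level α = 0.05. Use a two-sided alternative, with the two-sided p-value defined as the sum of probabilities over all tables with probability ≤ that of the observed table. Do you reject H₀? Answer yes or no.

Margins: r₁=7, r₂=7, c₁=7, c₂=7, n=14
p_obs = C(7,1)·C(7,6)/C(14,7); sum pmf over tables with pmf ≤ p_obs
p-value (two-sided) = 0.02914
At α=0.05: p < α → reject H₀

reject H₀: yes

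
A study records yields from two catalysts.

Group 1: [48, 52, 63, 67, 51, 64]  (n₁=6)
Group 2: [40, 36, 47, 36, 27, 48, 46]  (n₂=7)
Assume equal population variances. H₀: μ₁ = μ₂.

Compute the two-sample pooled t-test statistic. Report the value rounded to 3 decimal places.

test statistic = 4.014

x̄₁=57.500, s₁=8.068, n₁=6
x̄₂=40.000, s₂=7.638, n₂=7
s_p² = [5·8.068² + 6·7.638²]/11 = 61.4091
SE = √(s_p²·(1/6+1/7)) = 4.3598
t = (57.500−40.000)/4.3598 = 4.0140
df = 11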